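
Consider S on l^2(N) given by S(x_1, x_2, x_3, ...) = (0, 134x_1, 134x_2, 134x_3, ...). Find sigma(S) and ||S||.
sigma(S) = closed disk {z in C : |z| ≤ 134}; ||S|| = 134

Note S = 134·U where U is the unit right shift (U x)_k = x_{k-1} (with x_0 := 0); so ||S|| = 134||U|| and sigma(S) = 134·sigma(U). ||S x||^2 = sum_{k≥1} |134x_k|^2 = 17956||x||^2, so ||S|| = 134 and sigma(S) ⊂ {|z| ≤ 134}. For any |lambda| < 134, the equation (S - lambda I) x = 0 forces x_1 = 0, then 134x_k = lambda x_{k+1} ⇒ x = 0, so S has no eigenvalues. But (S - lambda I) is not surjective for |lambda| < 134: solving (S - lambda I) x = e_1 would require x_n proportional to (lambda/134)^(-n), which is not in l^2. So every |lambda| < 134 lies in the residual spectrum. The boundary |lambda| = 134 is in the approximate point spectrum (the spectrum is closed). Hence sigma(S) is the closed disk of radius 134.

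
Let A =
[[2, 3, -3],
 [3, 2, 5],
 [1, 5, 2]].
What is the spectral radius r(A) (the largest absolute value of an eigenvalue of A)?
r(A) = 7

The eigenvalues of A are the roots of its characteristic polynomial. With M = A (coefficients from the trace, the sum of principal 2x2 minors, and det A):
  p(λ) = det(λ I - M) = λ^3 - 6λ^2 - 19λ + 84.
By the rational root theorem any rational root is an integer divisor of 84. Testing λ = -4: p(-4) = -64 - 96 + 76 + 84 = 0, so λ = -4 is a root. Dividing out (λ + 4) leaves p(λ) = (λ + 4)(λ^2 - 10λ + 21). For λ^2 - 10λ + 21 the discriminant is 16. It is a perfect square (4^2), so the roots are rational: λ = (10 ± 4)/2 = 7, 3.
Thus the eigenvalues (to 4 decimals) are 7 (modulus 7); 3 (modulus 3); -4 (modulus 4). The spectral radius is the largest modulus: r(A) = 7. (Cross-check: r(A) ≤ ||A||_2 ≈ 7.6173; equality holds whenever A is normal, though it can also hold for some non-normal A.)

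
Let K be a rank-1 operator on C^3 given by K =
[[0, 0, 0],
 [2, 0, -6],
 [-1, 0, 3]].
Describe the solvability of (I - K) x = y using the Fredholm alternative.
(I - K) is invertible (det(I - K) = -2 ≠ 0), so for every y in C^3 the equation (I - K) x = y has a unique solution.

K has rank 1, so it is an outer product K = u v^T: every row of K is a multiple of one row vector. Reading off the entries, u = (0, -2, 1) and v = (-1, 0, 3) (row i of K equals u_i·v^T). A rank-one matrix u v^T satisfies K u = u (v·u) and kills the (2)-dimensional subspace v^⊥, so its characteristic polynomial is lambda^2 (lambda - v·u) with v·u = tr K = 3. Hence the eigenvalues of I - K are 1 (multiplicity 2) and 1 - (3) = -2, so det(I - K) = -2. (Direct check: I - K =
[[1, 0, 0],
 [-2, 1, 6],
 [1, 0, -2]]
has determinant -2.) The finite-dimensional Fredholm alternative says: either (I - K) is invertible, or ker(I - K) ≠ {0} and then range(I - K) = ker((I - K)^*)^⊥, with dim ker(I - K) = dim ker((I - K)^*). Since det(I - K) ≠ 0, 1 is not an eigenvalue of K and ker(I - K) = {0}, so we are in the first case: for every y there is a unique x = (I - K)^(-1) y. Explicitly, by the Sherman–Morrison formula, (I - u v^T)^(-1) = I + u v^T/(1 - v·u), i.e. (I - K)^(-1) = I + K/(-2).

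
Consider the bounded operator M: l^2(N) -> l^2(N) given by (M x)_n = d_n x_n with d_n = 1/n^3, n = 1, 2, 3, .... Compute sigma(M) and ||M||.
sigma(M) = {1/n^3 : n ≥ 1} ∪ {0}; ||M|| = 1

A bounded diagonal operator on l^2 with diagonal entries d_n has spectrum equal to the closure of {d_n : n ≥ 1}: every d_n is an eigenvalue (with eigenvector e_n), so {d_n} ⊂ sigma(M); the spectrum is closed, so its closure is too; and for lambda not in the closure, (M - lambda I) has bounded inverse (the diagonal entries 1/(d_n - lambda) are bounded). For our sequence d_n = 1/n^3, n = 1, 2, 3, ...:
  - {d_n} = {1/n^3 : n ≥ 1}; the only limit point is 0
  - closure = {1/n^3 : n ≥ 1} ∪ {0}
For the norm: a diagonal operator has ||M|| = sup_n |d_n|. Here d_n = 1/n^3 is positive and decreasing, so sup_n |d_n| = d_1 = 1. So ||M|| = 1.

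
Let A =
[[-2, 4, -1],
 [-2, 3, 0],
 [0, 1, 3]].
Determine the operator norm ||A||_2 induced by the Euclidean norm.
||A||_2 ≈ 5.8125 (= sqrt(largest eigenvalue of A^T A))

||A||_2 = sigma_max(A) = sqrt(lambda_max(A^T A)). Form the symmetric matrix M = A^T A =
[[8, -14, 2],
 [-14, 26, -1],
 [2, -1, 10]].
Its characteristic polynomial (trace, sum of principal 2x2 minors, determinant of M give the coefficients) is
  p(λ) = det(λ I - M) = λ^3 - 44λ^2 + 347λ - 64.
No integer candidate from the rational root theorem (±divisors of 64) is a root, so the roots are irrational. The cubic discriminant is Δ = 61655172 > 0, so there are three distinct real roots. p(0) = -64 and p(1) = 240 have opposite signs, so a root lies in (0, 1); Newton's method refines it to λ ≈ 0.1889. p(10) = 6 and p(11) = -240 have opposite signs, so a root lies in (10, 11); Newton's method refines it to λ ≈ 10.0257. p(33) = -592 and p(34) = 174 have opposite signs, so a root lies in (33, 34); Newton's method refines it to λ ≈ 33.7853. Check (Vieta): the three roots sum to 44, matching tr M = 44.
So the eigenvalues of A^T A are ≈ 0.1889, 10.0257, 33.7853 (all ≥ 0, as they must be for A^T A). The largest is λ_max ≈ 33.7853, hence ||A||_2 = sqrt(λ_max) ≈ 5.8125.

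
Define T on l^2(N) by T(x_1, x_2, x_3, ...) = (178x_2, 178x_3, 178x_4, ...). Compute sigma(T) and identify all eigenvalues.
sigma(T) = closed disk {z in C : |z| ≤ 178}; sigma_p(T) = open disk {z in C : |z| < 178}

Note T = 178·V where V is the unit left shift (V x)_k = x_{k+1}; so sigma(T) = 178·sigma(V) and ||T|| = 178||V||. ||T x||^2 = 31684sum_{k≥2} |x_k|^2 ≤ 31684||x||^2, with equality on {x : x_1 = 0}, so ||T|| = 178. For any lambda with |lambda| < 178, set r = lambda/178 (|r| < 1); the vector x = (1, r, r^2, ...) is in l^2 and satisfies T x = 178(r, r^2, ...) = lambda x, so lambda is an eigenvalue. On the boundary |lambda| = 178 the geometric series diverges, so no l^2 eigenvector exists, but these lambda lie in the approximate point spectrum. Hence sigma(T) is the closed disk of radius 178 and sigma_p(T) is the open disk.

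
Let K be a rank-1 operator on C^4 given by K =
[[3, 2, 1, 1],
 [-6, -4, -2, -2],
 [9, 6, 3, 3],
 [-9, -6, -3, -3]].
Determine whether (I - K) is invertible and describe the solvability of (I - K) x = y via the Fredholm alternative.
(I - K) is invertible (det(I - K) = 2 ≠ 0), so for every y in C^4 the equation (I - K) x = y has a unique solution.

K has rank 1, so it is an outer product K = u v^T: every row of K is a multiple of one row vector. Reading off the entries, u = (1, -2, 3, -3) and v = (3, 2, 1, 1) (row i of K equals u_i·v^T). A rank-one matrix u v^T satisfies K u = u (v·u) and kills the (3)-dimensional subspace v^⊥, so its characteristic polynomial is lambda^3 (lambda - v·u) with v·u = tr K = -1. Hence the eigenvalues of I - K are 1 (multiplicity 3) and 1 - (-1) = 2, so det(I - K) = 2. (Direct check: I - K =
[[-2, -2, -1, -1],
 [6, 5, 2, 2],
 [-9, -6, -2, -3],
 [9, 6, 3, 4]]
has determinant 2.) The finite-dimensional Fredholm alternative says: either (I - K) is invertible, or ker(I - K) ≠ {0} and then range(I - K) = ker((I - K)^*)^⊥, with dim ker(I - K) = dim ker((I - K)^*). Since det(I - K) ≠ 0, 1 is not an eigenvalue of K and ker(I - K) = {0}, so we are in the first case: for every y there is a unique x = (I - K)^(-1) y. Explicitly, by the Sherman–Morrison formula, (I - u v^T)^(-1) = I + u v^T/(1 - v·u), i.e. (I - K)^(-1) = I + K/(2).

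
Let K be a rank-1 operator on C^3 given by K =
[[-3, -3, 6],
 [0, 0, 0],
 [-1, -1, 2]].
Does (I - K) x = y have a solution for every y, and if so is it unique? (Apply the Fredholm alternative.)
(I - K) is invertible (det(I - K) = 2 ≠ 0), so for every y in C^3 the equation (I - K) x = y has a unique solution.

K has rank 1, so it is an outer product K = u v^T: every row of K is a multiple of one row vector. Reading off the entries, u = (-3, 0, -1) and v = (1, 1, -2) (row i of K equals u_i·v^T). A rank-one matrix u v^T satisfies K u = u (v·u) and kills the (2)-dimensional subspace v^⊥, so its characteristic polynomial is lambda^2 (lambda - v·u) with v·u = tr K = -1. Hence the eigenvalues of I - K are 1 (multiplicity 2) and 1 - (-1) = 2, so det(I - K) = 2. (Direct check: I - K =
[[4, 3, -6],
 [0, 1, 0],
 [1, 1, -1]]
has determinant 2.) The finite-dimensional Fredholm alternative says: either (I - K) is invertible, or ker(I - K) ≠ {0} and then range(I - K) = ker((I - K)^*)^⊥, with dim ker(I - K) = dim ker((I - K)^*). Since det(I - K) ≠ 0, 1 is not an eigenvalue of K and ker(I - K) = {0}, so we are in the first case: for every y there is a unique x = (I - K)^(-1) y. Explicitly, by the Sherman–Morrison formula, (I - u v^T)^(-1) = I + u v^T/(1 - v·u), i.e. (I - K)^(-1) = I + K/(2).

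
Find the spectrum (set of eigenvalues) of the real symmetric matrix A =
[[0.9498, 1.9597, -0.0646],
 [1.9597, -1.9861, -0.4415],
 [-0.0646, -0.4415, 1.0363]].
sigma(A) ≈ {-3, 1, 2}

A is real symmetric, so its spectrum consists of real eigenvalues. Expanding the characteristic polynomial of the displayed matrix gives
  det(λ I - A) = p(λ) = λ^3 + (0)λ^2 + (-7)λ + (6).
Solving p(λ) = 0 yields eigenvalues ≈ -3, 1, 2. (A is shown rounded to 4 decimals, so these recover the underlying integer eigenvalues to within that precision.)
Verification: the trace of A = 0 equals the sum of eigenvalues 0, and det(A) ≈ -5.9998 matches the eigenvalue product -6.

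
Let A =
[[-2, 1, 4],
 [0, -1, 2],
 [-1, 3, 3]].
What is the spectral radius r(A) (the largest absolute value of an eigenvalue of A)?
r(A) ≈ 3.5223

The eigenvalues of A are the roots of its characteristic polynomial. With M = A (coefficients from the trace, the sum of principal 2x2 minors, and det A):
  p(λ) = det(λ I - M) = λ^3 - 9λ - 12.
No integer candidate from the rational root theorem (±divisors of 12) is a root, so the roots are irrational. The cubic discriminant is Δ = -972 < 0, so there is one real root and a complex-conjugate pair. p(3) = -12 and p(4) = 16 have opposite signs, so a root lies in (3, 4); Newton's method refines it to λ ≈ 3.5223. Dividing out (λ - (3.5223)) leaves approximately λ^2 + 3.5223λ + 3.4068. For λ^2 + 3.5223λ + 3.4068 the discriminant is -1.2205. It is negative, so the remaining roots are the complex-conjugate pair λ ≈ -1.7612 ± 0.5524i. Their product equals the constant term, so |λ|^2 ≈ 3.4068 and |λ| ≈ 1.8458.
Thus the eigenvalues (to 4 decimals) are 3.5223 (modulus 3.5223); -1.7612 ± 0.5524i (modulus 1.8458). The spectral radius is the largest modulus: r(A) ≈ 3.5223. (Cross-check: r(A) ≤ ||A||_2 ≈ 6.2098; equality holds whenever A is normal, though it can also hold for some non-normal A.)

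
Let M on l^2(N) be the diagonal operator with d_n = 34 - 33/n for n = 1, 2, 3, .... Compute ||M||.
||M|| = 34

For a diagonal operator on l^2 with entries d_n, ||M|| = sup_n |d_n|. Here d_1 = 1, d_2 = 35/2, ..., and d_n = 34 - 33/n increases monotonically toward 34. All terms lie in [1, 34), so |d_n| = d_n and the supremum is the limit 34, which is not attained by any individual d_n. Hence ||M|| = 34.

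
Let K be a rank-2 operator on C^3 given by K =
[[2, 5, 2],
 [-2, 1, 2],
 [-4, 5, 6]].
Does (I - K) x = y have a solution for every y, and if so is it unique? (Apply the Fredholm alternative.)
(I - K) is invertible (det(I - K) = 20 ≠ 0), so for every y in C^3 the equation (I - K) x = y has a unique solution.

K has rank 2 and factors as K = U V^T = u1 v1^T + u2 v2^T with u1 = (-1, -1, -3), v1 = (0, -3, -2), u2 = (1, -1, -2), v2 = (2, 2, 0) (multiplying out reproduces the displayed K). The nonzero eigenvalues of U V^T coincide with those of the 2 x 2 matrix G = V^T U = [[v1·u1, v1·u2], [v2·u1, v2·u2]] = [[9, 7], [-4, 0]], and by the Sylvester determinant identity det(I_3 - U V^T) = det(I_2 - V^T U) = det([[-8, -7], [4, 1]]) = (-8)(1) - (-7)(4) = 20. (Direct check: I - K =
[[-1, -5, -2],
 [2, 0, -2],
 [4, -5, -5]]
has determinant 20.) The finite-dimensional Fredholm alternative says: either (I - K) is invertible, or ker(I - K) ≠ {0} and then range(I - K) = ker((I - K)^*)^⊥, with dim ker(I - K) = dim ker((I - K)^*). Since det(I - K) ≠ 0, 1 is not an eigenvalue of K and ker(I - K) = {0}, so we are in the first case: for every y there is a unique x = (I - K)^(-1) y. (Explicitly, by the Woodbury identity, (I - U V^T)^(-1) = I + U (I_2 - G)^(-1) V^T.)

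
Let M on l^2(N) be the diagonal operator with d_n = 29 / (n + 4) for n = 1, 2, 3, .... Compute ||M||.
||M|| = 29/5 (attained at n = 1)

For M diagonal, ||M|| = sup_n |d_n| = sup_n 29/(n + 4). This is positive and strictly decreasing in n, so the supremum is attained at n = 1: d_1 = 29/(1 + 4) = 29/5. Hence ||M|| = 29/5.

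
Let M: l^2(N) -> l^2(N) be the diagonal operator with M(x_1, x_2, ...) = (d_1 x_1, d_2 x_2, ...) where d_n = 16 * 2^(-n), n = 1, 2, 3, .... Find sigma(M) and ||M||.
sigma(M) = {16 * 2^(-n) : n ≥ 1} ∪ {0}; ||M|| = 8

A bounded diagonal operator on l^2 with diagonal entries d_n has spectrum equal to the closure of {d_n : n ≥ 1}: every d_n is an eigenvalue (with eigenvector e_n), so {d_n} ⊂ sigma(M); the spectrum is closed, so its closure is too; and for lambda not in the closure, (M - lambda I) has bounded inverse (the diagonal entries 1/(d_n - lambda) are bounded). For our sequence d_n = 16 * 2^(-n), n = 1, 2, 3, ...:
  - {d_n} = {16 * 2^(-n) : n ≥ 1}; the only limit point is 0
  - closure = {16 * 2^(-n) : n ≥ 1} ∪ {0}
For the norm: a diagonal operator has ||M|| = sup_n |d_n|. Here d_n = 16 * 2^(-n) is positive and decreasing, so sup_n |d_n| = d_1 = 16/2 = 8. So ||M|| = 8.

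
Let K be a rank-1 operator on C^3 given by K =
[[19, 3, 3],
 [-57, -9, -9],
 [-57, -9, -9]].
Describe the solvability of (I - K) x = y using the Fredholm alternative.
(I - K) is singular (det(I - K) = 0, i.e. 1 ∈ sigma(K)). (I - K) x = y is solvable iff y ⊥ ker((I - K)^*) = span{(19, 3, 3)}, i.e. iff 19y_1 + 3y_2 + 3y_3 = 0. When solvable, the solutions are x = y + c·(1, -3, -3), c arbitrary (ker(I - K) = span{(1, -3, -3)}, dimension 1).

K has rank 1, so it is an outer product K = u v^T: every row of K is a multiple of one row vector. Reading off the entries, u = (1, -3, -3) and v = (19, 3, 3) (row i of K equals u_i·v^T). A rank-one matrix u v^T satisfies K u = u (v·u) and kills the (2)-dimensional subspace v^⊥, so its characteristic polynomial is lambda^2 (lambda - v·u) with v·u = tr K = 1. Hence the eigenvalues of I - K are 1 (multiplicity 2) and 1 - (1) = 0, so det(I - K) = 0. (Direct check: I - K =
[[-18, -3, -3],
 [57, 10, 9],
 [57, 9, 10]]
has determinant 0.) So 1 is an eigenvalue of K and (I - K) is not invertible. The finite-dimensional Fredholm alternative says: either (I - K) is invertible, or ker(I - K) ≠ {0} and then range(I - K) = ker((I - K)^*)^⊥, with dim ker(I - K) = dim ker((I - K)^*). We are in the second case, so we need both kernels. Kernel of I - K: (I - K) u = u - u (v·u) = u - u = 0, so ker(I - K) = span{u} = span{(1, -3, -3)} (it is exactly 1-dimensional because rank(I - K) = 2). Kernel of the adjoint: K is real, so (I - K)^* = I - K^T = I - v u^T, and (I - v u^T) v = v - v (u·v) = 0; hence ker((I - K)^*) = span{v} = span{(19, 3, 3)}. Therefore (I - K) x = y is solvable iff <y, v> = 0, i.e. iff 19y_1 + 3y_2 + 3y_3 = 0. When this holds, K y = u (v·y) = 0, so (I - K) y = y and x = y is a particular solution; the full solution set is the line x = y + c·u = y + c·(1, -3, -3), c ∈ C.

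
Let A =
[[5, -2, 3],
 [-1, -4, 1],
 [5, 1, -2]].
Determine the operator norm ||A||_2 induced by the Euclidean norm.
||A||_2 ≈ 7.1846 (= sqrt(largest eigenvalue of A^T A))

||A||_2 = sigma_max(A) = sqrt(lambda_max(A^T A)). Form the symmetric matrix M = A^T A =
[[51, -1, 4],
 [-1, 21, -12],
 [4, -12, 14]].
Its characteristic polynomial (trace, sum of principal 2x2 minors, determinant of M give the coefficients) is
  p(λ) = det(λ I - M) = λ^3 - 86λ^2 + 1918λ - 7396.
No integer candidate from the rational root theorem (±divisors of 7396) is a root, so the roots are irrational. The cubic discriminant is Δ = 649866784 > 0, so there are three distinct real roots. p(4) = -1036 and p(5) = 169 have opposite signs, so a root lies in (4, 5); Newton's method refines it to λ ≈ 4.8522. p(29) = 289 and p(30) = -256 have opposite signs, so a root lies in (29, 30); Newton's method refines it to λ ≈ 29.5291. p(51) = -613 and p(52) = 404 have opposite signs, so a root lies in (51, 52); Newton's method refines it to λ ≈ 51.6187. Check (Vieta): the three roots sum to 86, matching tr M = 86.
So the eigenvalues of A^T A are ≈ 4.8522, 29.5291, 51.6187 (all ≥ 0, as they must be for A^T A). The largest is λ_max ≈ 51.6187, hence ||A||_2 = sqrt(λ_max) ≈ 7.1846.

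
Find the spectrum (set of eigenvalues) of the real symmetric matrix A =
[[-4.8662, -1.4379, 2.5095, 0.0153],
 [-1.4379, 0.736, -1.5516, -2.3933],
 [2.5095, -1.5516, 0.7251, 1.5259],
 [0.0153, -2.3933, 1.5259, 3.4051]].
sigma(A) ≈ {-6, -1, 1, 6}

A is real symmetric, so its spectrum consists of real eigenvalues. Expanding the characteristic polynomial of the displayed matrix gives
  det(λ I - A) = p(λ) = λ^4 + (0)λ^3 + (-37)λ^2 + (0.002)λ + (35.9969).
Solving p(λ) = 0 yields eigenvalues ≈ -6, -1, 1, 6. (A is shown rounded to 4 decimals, so these recover the underlying integer eigenvalues to within that precision.)
Verification: the trace of A = 0 equals the sum of eigenvalues 0, and det(A) ≈ 35.9969 matches the eigenvalue product 36.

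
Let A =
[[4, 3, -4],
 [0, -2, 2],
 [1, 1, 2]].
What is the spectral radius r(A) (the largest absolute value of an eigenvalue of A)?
r(A) ≈ 3.4277

The eigenvalues of A are the roots of its characteristic polynomial. With M = A (coefficients from the trace, the sum of principal 2x2 minors, and det A):
  p(λ) = det(λ I - M) = λ^3 - 4λ^2 - 2λ + 26.
No integer candidate from the rational root theorem (±divisors of 26) is a root, so the roots are irrational. The cubic discriminant is Δ = -7756 < 0, so there is one real root and a complex-conjugate pair. p(-3) = -31 and p(-2) = 6 have opposite signs, so a root lies in (-3, -2); Newton's method refines it to λ ≈ -2.213. Dividing out (λ - (-2.213)) leaves approximately λ^2 - 6.213λ + 11.749. For λ^2 - 6.213λ + 11.749 the discriminant is -8.3952. It is negative, so the remaining roots are the complex-conjugate pair λ ≈ 3.1065 ± 1.4487i. Their product equals the constant term, so |λ|^2 ≈ 11.749 and |λ| ≈ 3.4277.
Thus the eigenvalues (to 4 decimals) are -2.213 (modulus 2.213); 3.1065 ± 1.4487i (modulus 3.4277). The spectral radius is the largest modulus: r(A) ≈ 3.4277. (Cross-check: r(A) ≤ ||A||_2 ≈ 6.7974; equality holds whenever A is normal, though it can also hold for some non-normal A.)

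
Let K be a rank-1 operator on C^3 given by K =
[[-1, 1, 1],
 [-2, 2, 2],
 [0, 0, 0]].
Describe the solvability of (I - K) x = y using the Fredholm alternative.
(I - K) is singular (det(I - K) = 0, i.e. 1 ∈ sigma(K)). (I - K) x = y is solvable iff y ⊥ ker((I - K)^*) = span{(-1, 1, 1)}, i.e. iff -y_1 + y_2 + y_3 = 0. When solvable, the solutions are x = y + c·(1, 2, 0), c arbitrary (ker(I - K) = span{(1, 2, 0)}, dimension 1).

K has rank 1, so it is an outer product K = u v^T: every row of K is a multiple of one row vector. Reading off the entries, u = (1, 2, 0) and v = (-1, 1, 1) (row i of K equals u_i·v^T). A rank-one matrix u v^T satisfies K u = u (v·u) and kills the (2)-dimensional subspace v^⊥, so its characteristic polynomial is lambda^2 (lambda - v·u) with v·u = tr K = 1. Hence the eigenvalues of I - K are 1 (multiplicity 2) and 1 - (1) = 0, so det(I - K) = 0. (Direct check: I - K =
[[2, -1, -1],
 [2, -1, -2],
 [0, 0, 1]]
has determinant 0.) So 1 is an eigenvalue of K and (I - K) is not invertible. The finite-dimensional Fredholm alternative says: either (I - K) is invertible, or ker(I - K) ≠ {0} and then range(I - K) = ker((I - K)^*)^⊥, with dim ker(I - K) = dim ker((I - K)^*). We are in the second case, so we need both kernels. Kernel of I - K: (I - K) u = u - u (v·u) = u - u = 0, so ker(I - K) = span{u} = span{(1, 2, 0)} (it is exactly 1-dimensional because rank(I - K) = 2). Kernel of the adjoint: K is real, so (I - K)^* = I - K^T = I - v u^T, and (I - v u^T) v = v - v (u·v) = 0; hence ker((I - K)^*) = span{v} = span{(-1, 1, 1)}. Therefore (I - K) x = y is solvable iff <y, v> = 0, i.e. iff -y_1 + y_2 + y_3 = 0. When this holds, K y = u (v·y) = 0, so (I - K) y = y and x = y is a particular solution; the full solution set is the line x = y + c·u = y + c·(1, 2, 0), c ∈ C.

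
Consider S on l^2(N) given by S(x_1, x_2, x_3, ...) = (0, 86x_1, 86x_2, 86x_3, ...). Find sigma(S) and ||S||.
sigma(S) = closed disk {z in C : |z| ≤ 86}; ||S|| = 86

Note S = 86·U where U is the unit right shift (U x)_k = x_{k-1} (with x_0 := 0); so ||S|| = 86||U|| and sigma(S) = 86·sigma(U). ||S x||^2 = sum_{k≥1} |86x_k|^2 = 7396||x||^2, so ||S|| = 86 and sigma(S) ⊂ {|z| ≤ 86}. For any |lambda| < 86, the equation (S - lambda I) x = 0 forces x_1 = 0, then 86x_k = lambda x_{k+1} ⇒ x = 0, so S has no eigenvalues. But (S - lambda I) is not surjective for |lambda| < 86: solving (S - lambda I) x = e_1 would require x_n proportional to (lambda/86)^(-n), which is not in l^2. So every |lambda| < 86 lies in the residual spectrum. The boundary |lambda| = 86 is in the approximate point spectrum (the spectrum is closed). Hence sigma(S) is the closed disk of radius 86.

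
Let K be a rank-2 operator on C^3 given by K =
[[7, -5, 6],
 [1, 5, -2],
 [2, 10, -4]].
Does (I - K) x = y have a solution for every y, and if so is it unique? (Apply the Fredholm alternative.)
(I - K) is invertible (det(I - K) = -7 ≠ 0), so for every y in C^3 the equation (I - K) x = y has a unique solution.

K has rank 2 and factors as K = U V^T = u1 v1^T + u2 v2^T with u1 = (-2, -1, -2), v1 = (-2, -2, 0), u2 = (3, -1, -2), v2 = (1, -3, 2) (multiplying out reproduces the displayed K). The nonzero eigenvalues of U V^T coincide with those of the 2 x 2 matrix G = V^T U = [[v1·u1, v1·u2], [v2·u1, v2·u2]] = [[6, -4], [-3, 2]], and by the Sylvester determinant identity det(I_3 - U V^T) = det(I_2 - V^T U) = det([[-5, 4], [3, -1]]) = (-5)(-1) - (4)(3) = -7. (Direct check: I - K =
[[-6, 5, -6],
 [-1, -4, 2],
 [-2, -10, 5]]
has determinant -7.) The finite-dimensional Fredholm alternative says: either (I - K) is invertible, or ker(I - K) ≠ {0} and then range(I - K) = ker((I - K)^*)^⊥, with dim ker(I - K) = dim ker((I - K)^*). Since det(I - K) ≠ 0, 1 is not an eigenvalue of K and ker(I - K) = {0}, so we are in the first case: for every y there is a unique x = (I - K)^(-1) y. (Explicitly, by the Woodbury identity, (I - U V^T)^(-1) = I + U (I_2 - G)^(-1) V^T.)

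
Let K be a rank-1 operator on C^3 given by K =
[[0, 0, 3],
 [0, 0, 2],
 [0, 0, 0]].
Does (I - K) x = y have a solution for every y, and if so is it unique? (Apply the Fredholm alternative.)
(I - K) is invertible (det(I - K) = 1 ≠ 0), so for every y in C^3 the equation (I - K) x = y has a unique solution.

K has rank 1, so it is an outer product K = u v^T: every row of K is a multiple of one row vector. Reading off the entries, u = (3, 2, 0) and v = (0, 0, 1) (row i of K equals u_i·v^T). A rank-one matrix u v^T satisfies K u = u (v·u) and kills the (2)-dimensional subspace v^⊥, so its characteristic polynomial is lambda^2 (lambda - v·u) with v·u = tr K = 0. Hence the eigenvalues of I - K are 1 (multiplicity 2) and 1 - (0) = 1, so det(I - K) = 1. (Direct check: I - K =
[[1, 0, -3],
 [0, 1, -2],
 [0, 0, 1]]
has determinant 1.) The finite-dimensional Fredholm alternative says: either (I - K) is invertible, or ker(I - K) ≠ {0} and then range(I - K) = ker((I - K)^*)^⊥, with dim ker(I - K) = dim ker((I - K)^*). Since det(I - K) ≠ 0, 1 is not an eigenvalue of K and ker(I - K) = {0}, so we are in the first case: for every y there is a unique x = (I - K)^(-1) y. Explicitly, by the Sherman–Morrison formula, (I - u v^T)^(-1) = I + u v^T/(1 - v·u), i.e. (I - K)^(-1) = I + K.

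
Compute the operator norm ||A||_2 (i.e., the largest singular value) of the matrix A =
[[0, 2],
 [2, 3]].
||A||_2 = 4 (= sqrt(largest eigenvalue of A^T A))

||A||_2 = sigma_max(A) = sqrt(lambda_max(A^T A)). Form the symmetric matrix M = A^T A =
[[4, 6],
 [6, 13]].
Its characteristic polynomial (trace, determinant of M give the coefficients) is
  p(λ) = det(λ I - M) = λ^2 - 17λ + 16.
For λ^2 - 17λ + 16 the discriminant is 225. It is a perfect square (15^2), so the roots are rational: λ = (17 ± 15)/2 = 16, 1.
So the eigenvalues of A^T A are ≈ 1, 16 (all ≥ 0, as they must be for A^T A). The largest is λ_max = 16, hence ||A||_2 = sqrt(λ_max) = 4.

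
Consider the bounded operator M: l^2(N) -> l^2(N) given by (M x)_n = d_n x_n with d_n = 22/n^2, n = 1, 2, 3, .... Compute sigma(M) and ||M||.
sigma(M) = {22/n^2 : n ≥ 1} ∪ {0}; ||M|| = 22

A bounded diagonal operator on l^2 with diagonal entries d_n has spectrum equal to the closure of {d_n : n ≥ 1}: every d_n is an eigenvalue (with eigenvector e_n), so {d_n} ⊂ sigma(M); the spectrum is closed, so its closure is too; and for lambda not in the closure, (M - lambda I) has bounded inverse (the diagonal entries 1/(d_n - lambda) are bounded). For our sequence d_n = 22/n^2, n = 1, 2, 3, ...:
  - {d_n} = {22/n^2 : n ≥ 1}; the only limit point is 0
  - closure = {22/n^2 : n ≥ 1} ∪ {0}
For the norm: a diagonal operator has ||M|| = sup_n |d_n|. Here d_n = 22/n^2 is positive and decreasing, so sup_n |d_n| = d_1 = 22. So ||M|| = 22.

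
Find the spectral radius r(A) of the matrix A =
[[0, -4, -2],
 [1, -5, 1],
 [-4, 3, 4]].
r(A) ≈ 5.7269

The eigenvalues of A are the roots of its characteristic polynomial. With M = A (coefficients from the trace, the sum of principal 2x2 minors, and det A):
  p(λ) = det(λ I - M) = λ^3 + λ^2 - 27λ - 66.
No integer candidate from the rational root theorem (±divisors of 66) is a root, so the roots are irrational. The cubic discriminant is Δ = -5811 < 0, so there is one real root and a complex-conjugate pair. p(5) = -51 and p(6) = 24 have opposite signs, so a root lies in (5, 6); Newton's method refines it to λ ≈ 5.7269. Dividing out (λ - (5.7269)) leaves approximately λ^2 + 6.7269λ + 11.5245. For λ^2 + 6.7269λ + 11.5245 the discriminant is -0.8466. It is negative, so the remaining roots are the complex-conjugate pair λ ≈ -3.3635 ± 0.4601i. Their product equals the constant term, so |λ|^2 ≈ 11.5245 and |λ| ≈ 3.3948.
Thus the eigenvalues (to 4 decimals) are 5.7269 (modulus 5.7269); -3.3635 ± 0.4601i (modulus 3.3948). The spectral radius is the largest modulus: r(A) ≈ 5.7269. (Cross-check: r(A) ≤ ||A||_2 ≈ 8.124; equality holds whenever A is normal, though it can also hold for some non-normal A.)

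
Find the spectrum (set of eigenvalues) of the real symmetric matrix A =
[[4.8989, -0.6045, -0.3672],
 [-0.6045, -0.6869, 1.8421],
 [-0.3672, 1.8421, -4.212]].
sigma(A) ≈ {-5, 0, 5}

A is real symmetric, so its spectrum consists of real eigenvalues. Expanding the characteristic polynomial of the displayed matrix gives
  det(λ I - A) = p(λ) = λ^3 + (0)λ^2 + (-25)λ + (0).
Solving p(λ) = 0 yields eigenvalues ≈ -5, 0, 5. (A is shown rounded to 4 decimals, so these recover the underlying integer eigenvalues to within that precision.)
Verification: the trace of A = 0 equals the sum of eigenvalues 0, and det(A) ≈ -0.0004 matches the eigenvalue product 0.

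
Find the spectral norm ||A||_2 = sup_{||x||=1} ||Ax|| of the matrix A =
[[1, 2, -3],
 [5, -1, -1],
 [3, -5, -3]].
||A||_2 = sqrt((68 + sqrt(2688))/2) ≈ 7.741 (= sqrt(largest eigenvalue of A^T A))

||A||_2 = sigma_max(A) = sqrt(lambda_max(A^T A)). Form the symmetric matrix M = A^T A =
[[35, -18, -17],
 [-18, 30, 10],
 [-17, 10, 19]].
Its characteristic polynomial (trace, sum of principal 2x2 minors, determinant of M give the coefficients) is
  p(λ) = det(λ I - M) = λ^3 - 84λ^2 + 1572λ - 7744.
By the rational root theorem any rational root is an integer divisor of 7744. Testing λ = 16: p(16) = 4096 - 21504 + 25152 - 7744 = 0, so λ = 16 is a root. Dividing out (λ - 16) leaves p(λ) = (λ - 16)(λ^2 - 68λ + 484). For λ^2 - 68λ + 484 the discriminant is 2688. It is nonnegative but not a perfect square, so the roots are real and irrational: λ = (68 ± sqrt(2688))/2 ≈ 59.923, 8.077.
So the eigenvalues of A^T A are ≈ 8.077, 16, 59.923 (all ≥ 0, as they must be for A^T A). The largest is λ_max = (68 + sqrt(2688))/2 ≈ 59.923, hence ||A||_2 = sqrt(λ_max) = sqrt((68 + sqrt(2688))/2) ≈ 7.741.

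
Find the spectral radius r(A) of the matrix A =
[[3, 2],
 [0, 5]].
r(A) = 5

The eigenvalues of A are the roots of its characteristic polynomial. With M = A (coefficients from the trace and determinant):
  p(λ) = det(λ I - M) = λ^2 - 8λ + 15.
For λ^2 - 8λ + 15 the discriminant is 4. It is a perfect square (2^2), so the roots are rational: λ = (8 ± 2)/2 = 5, 3.
Thus the eigenvalues (to 4 decimals) are 5 (modulus 5); 3 (modulus 3). The spectral radius is the largest modulus: r(A) = 5. (Cross-check: r(A) ≤ ||A||_2 ≈ 5.5373; equality holds whenever A is normal, though it can also hold for some non-normal A.)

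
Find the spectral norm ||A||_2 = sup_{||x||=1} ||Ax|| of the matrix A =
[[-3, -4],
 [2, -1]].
||A||_2 = sqrt((30 + sqrt(416))/2) ≈ 5.0198 (= sqrt(largest eigenvalue of A^T A))

||A||_2 = sigma_max(A) = sqrt(lambda_max(A^T A)). Form the symmetric matrix M = A^T A =
[[13, 10],
 [10, 17]].
Its characteristic polynomial (trace, determinant of M give the coefficients) is
  p(λ) = det(λ I - M) = λ^2 - 30λ + 121.
For λ^2 - 30λ + 121 the discriminant is 416. It is nonnegative but not a perfect square, so the roots are real and irrational: λ = (30 ± sqrt(416))/2 ≈ 25.198, 4.802.
So the eigenvalues of A^T A are ≈ 4.802, 25.198 (all ≥ 0, as they must be for A^T A). The largest is λ_max = (30 + sqrt(416))/2 ≈ 25.198, hence ||A||_2 = sqrt(λ_max) = sqrt((30 + sqrt(416))/2) ≈ 5.0198.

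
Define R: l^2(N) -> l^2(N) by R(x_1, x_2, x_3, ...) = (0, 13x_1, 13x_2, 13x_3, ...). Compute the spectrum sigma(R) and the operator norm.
sigma(R) = closed disk {z in C : |z| ≤ 13}; ||R|| = 13

Note R = 13·U where U is the unit right shift (U x)_k = x_{k-1} (with x_0 := 0); so ||R|| = 13||U|| and sigma(R) = 13·sigma(U). ||R x||^2 = sum_{k≥1} |13x_k|^2 = 169||x||^2, so ||R|| = 13 and sigma(R) ⊂ {|z| ≤ 13}. For any |lambda| < 13, the equation (R - lambda I) x = 0 forces x_1 = 0, then 13x_k = lambda x_{k+1} ⇒ x = 0, so R has no eigenvalues. But (R - lambda I) is not surjective for |lambda| < 13: solving (R - lambda I) x = e_1 would require x_n proportional to (lambda/13)^(-n), which is not in l^2. So every |lambda| < 13 lies in the residual spectrum. The boundary |lambda| = 13 is in the approximate point spectrum (the spectrum is closed). Hence sigma(R) is the closed disk of radius 13.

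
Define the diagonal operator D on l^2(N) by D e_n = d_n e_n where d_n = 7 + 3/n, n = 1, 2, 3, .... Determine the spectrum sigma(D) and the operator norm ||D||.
sigma(D) = {7 + 3/n : n ≥ 1} ∪ {7}; ||D|| = 10

A bounded diagonal operator on l^2 with diagonal entries d_n has spectrum equal to the closure of {d_n : n ≥ 1}: every d_n is an eigenvalue (with eigenvector e_n), so {d_n} ⊂ sigma(D); the spectrum is closed, so its closure is too; and for lambda not in the closure, (D - lambda I) has bounded inverse (the diagonal entries 1/(d_n - lambda) are bounded). For our sequence d_n = 7 + 3/n, n = 1, 2, 3, ...:
  - {d_n} = {7 + 3/n : n ≥ 1}; the only limit point is 7
  - closure = {7 + 3/n : n ≥ 1} ∪ {7}
For the norm: a diagonal operator has ||D|| = sup_n |d_n|. Here d_n = 7 + 3/n is positive and decreasing, so sup_n |d_n| = d_1 = 7 + 3 = 10. So ||D|| = 10.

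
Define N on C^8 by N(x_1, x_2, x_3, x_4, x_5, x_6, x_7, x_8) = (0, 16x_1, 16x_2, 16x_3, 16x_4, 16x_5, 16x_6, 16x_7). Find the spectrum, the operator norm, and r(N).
sigma(N) = {0}; ||N|| = 16; r(N) = 0. (N is nilpotent with N^8 = 0.)

On C^8, N is a strictly lower-triangular matrix with 16 on the subdiagonal and zeros elsewhere, so its characteristic polynomial is lambda^8 and every eigenvalue is 0: sigma(N) = {0}. For the operator norm, N e_i = 16e_{i+1} for i = 1, ..., 7 and N e_8 = 0, so the singular values of N are 16 (with multiplicity 7) and 0; hence ||N|| = 16. The spectral radius r(N) = max|lambda| = 0. Note ||N|| > r(N) — characteristic of non-normal nilpotent operators. Indeed N^8 = 0.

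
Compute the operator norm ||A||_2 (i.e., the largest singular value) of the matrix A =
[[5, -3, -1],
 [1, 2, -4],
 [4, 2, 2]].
||A||_2 ≈ 6.5568 (= sqrt(largest eigenvalue of A^T A))

||A||_2 = sigma_max(A) = sqrt(lambda_max(A^T A)). Form the symmetric matrix M = A^T A =
[[42, -5, -1],
 [-5, 17, -1],
 [-1, -1, 21]].
Its characteristic polynomial (trace, sum of principal 2x2 minors, determinant of M give the coefficients) is
  p(λ) = det(λ I - M) = λ^3 - 80λ^2 + 1926λ - 14400.
No integer candidate from the rational root theorem (±divisors of 14400) is a root, so the roots are irrational. The cubic discriminant is Δ = 10459296 > 0, so there are three distinct real roots. p(15) = -135 and p(16) = 32 have opposite signs, so a root lies in (15, 16); Newton's method refines it to λ ≈ 15.7735. p(21) = 27 and p(22) = -100 have opposite signs, so a root lies in (21, 22); Newton's method refines it to λ ≈ 21.2349. p(42) = -540 and p(43) = 5 have opposite signs, so a root lies in (42, 43); Newton's method refines it to λ ≈ 42.9916. Check (Vieta): the three roots sum to 80, matching tr M = 80.
So the eigenvalues of A^T A are ≈ 15.7735, 21.2349, 42.9916 (all ≥ 0, as they must be for A^T A). The largest is λ_max ≈ 42.9916, hence ||A||_2 = sqrt(λ_max) ≈ 6.5568.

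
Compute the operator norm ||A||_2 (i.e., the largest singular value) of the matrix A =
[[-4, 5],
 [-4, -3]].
||A||_2 = sqrt((66 + sqrt(260))/2) ≈ 6.408 (= sqrt(largest eigenvalue of A^T A))

||A||_2 = sigma_max(A) = sqrt(lambda_max(A^T A)). Form the symmetric matrix M = A^T A =
[[32, -8],
 [-8, 34]].
Its characteristic polynomial (trace, determinant of M give the coefficients) is
  p(λ) = det(λ I - M) = λ^2 - 66λ + 1024.
For λ^2 - 66λ + 1024 the discriminant is 260. It is nonnegative but not a perfect square, so the roots are real and irrational: λ = (66 ± sqrt(260))/2 ≈ 41.0623, 24.9377.
So the eigenvalues of A^T A are ≈ 24.9377, 41.0623 (all ≥ 0, as they must be for A^T A). The largest is λ_max = (66 + sqrt(260))/2 ≈ 41.0623, hence ||A||_2 = sqrt(λ_max) = sqrt((66 + sqrt(260))/2) ≈ 6.408.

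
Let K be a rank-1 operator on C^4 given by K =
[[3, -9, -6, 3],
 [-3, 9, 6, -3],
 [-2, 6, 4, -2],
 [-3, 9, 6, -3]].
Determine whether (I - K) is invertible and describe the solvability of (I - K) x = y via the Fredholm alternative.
(I - K) is invertible (det(I - K) = -12 ≠ 0), so for every y in C^4 the equation (I - K) x = y has a unique solution.

K has rank 1, so it is an outer product K = u v^T: every row of K is a multiple of one row vector. Reading off the entries, u = (-3, 3, 2, 3) and v = (-1, 3, 2, -1) (row i of K equals u_i·v^T). A rank-one matrix u v^T satisfies K u = u (v·u) and kills the (3)-dimensional subspace v^⊥, so its characteristic polynomial is lambda^3 (lambda - v·u) with v·u = tr K = 13. Hence the eigenvalues of I - K are 1 (multiplicity 3) and 1 - (13) = -12, so det(I - K) = -12. (Direct check: I - K =
[[-2, 9, 6, -3],
 [3, -8, -6, 3],
 [2, -6, -3, 2],
 [3, -9, -6, 4]]
has determinant -12.) The finite-dimensional Fredholm alternative says: either (I - K) is invertible, or ker(I - K) ≠ {0} and then range(I - K) = ker((I - K)^*)^⊥, with dim ker(I - K) = dim ker((I - K)^*). Since det(I - K) ≠ 0, 1 is not an eigenvalue of K and ker(I - K) = {0}, so we are in the first case: for every y there is a unique x = (I - K)^(-1) y. Explicitly, by the Sherman–Morrison formula, (I - u v^T)^(-1) = I + u v^T/(1 - v·u), i.e. (I - K)^(-1) = I + K/(-12).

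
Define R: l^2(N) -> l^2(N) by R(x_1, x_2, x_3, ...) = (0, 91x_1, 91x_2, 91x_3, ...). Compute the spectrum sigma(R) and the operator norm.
sigma(R) = closed disk {z in C : |z| ≤ 91}; ||R|| = 91

Note R = 91·U where U is the unit right shift (U x)_k = x_{k-1} (with x_0 := 0); so ||R|| = 91||U|| and sigma(R) = 91·sigma(U). ||R x||^2 = sum_{k≥1} |91x_k|^2 = 8281||x||^2, so ||R|| = 91 and sigma(R) ⊂ {|z| ≤ 91}. For any |lambda| < 91, the equation (R - lambda I) x = 0 forces x_1 = 0, then 91x_k = lambda x_{k+1} ⇒ x = 0, so R has no eigenvalues. But (R - lambda I) is not surjective for |lambda| < 91: solving (R - lambda I) x = e_1 would require x_n proportional to (lambda/91)^(-n), which is not in l^2. So every |lambda| < 91 lies in the residual spectrum. The boundary |lambda| = 91 is in the approximate point spectrum (the spectrum is closed). Hence sigma(R) is the closed disk of radius 91.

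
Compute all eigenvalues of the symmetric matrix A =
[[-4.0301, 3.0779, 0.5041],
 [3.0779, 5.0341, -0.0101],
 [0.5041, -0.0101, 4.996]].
sigma(A) ≈ {-5, 5, 6}

A is real symmetric, so its spectrum consists of real eigenvalues. Expanding the characteristic polynomial of the displayed matrix gives
  det(λ I - A) = p(λ) = λ^3 + (-6)λ^2 + (-25)λ + (149.9981).
Solving p(λ) = 0 yields eigenvalues ≈ -5, 5, 6. (A is shown rounded to 4 decimals, so these recover the underlying integer eigenvalues to within that precision.)
Verification: the trace of A = 6 equals the sum of eigenvalues 6, and det(A) ≈ -149.9981 matches the eigenvalue product -150.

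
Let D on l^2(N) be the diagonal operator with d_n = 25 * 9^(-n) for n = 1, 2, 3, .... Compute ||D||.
||D|| = 25/9 (attained at n = 1)

For D diagonal, ||D|| = sup_n |d_n|. The sequence d_n = 25 * 9^(-n) is positive and strictly decreasing (ratio 9^(-1) < 1), so the supremum is d_1 = 25/9. Hence ||D|| = 25/9.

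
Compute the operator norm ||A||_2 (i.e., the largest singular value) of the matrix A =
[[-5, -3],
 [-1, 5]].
||A||_2 = sqrt((60 + sqrt(464))/2) ≈ 6.3852 (= sqrt(largest eigenvalue of A^T A))

||A||_2 = sigma_max(A) = sqrt(lambda_max(A^T A)). Form the symmetric matrix M = A^T A =
[[26, 10],
 [10, 34]].
Its characteristic polynomial (trace, determinant of M give the coefficients) is
  p(λ) = det(λ I - M) = λ^2 - 60λ + 784.
For λ^2 - 60λ + 784 the discriminant is 464. It is nonnegative but not a perfect square, so the roots are real and irrational: λ = (60 ± sqrt(464))/2 ≈ 40.7703, 19.2297.
So the eigenvalues of A^T A are ≈ 19.2297, 40.7703 (all ≥ 0, as they must be for A^T A). The largest is λ_max = (60 + sqrt(464))/2 ≈ 40.7703, hence ||A||_2 = sqrt(λ_max) = sqrt((60 + sqrt(464))/2) ≈ 6.3852.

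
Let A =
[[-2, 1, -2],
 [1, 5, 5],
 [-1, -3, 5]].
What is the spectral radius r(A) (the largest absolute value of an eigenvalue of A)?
r(A) ≈ 6.3847

The eigenvalues of A are the roots of its characteristic polynomial. With M = A (coefficients from the trace, the sum of principal 2x2 minors, and det A):
  p(λ) = det(λ I - M) = λ^3 - 8λ^2 + 17λ + 94.
No integer candidate from the rational root theorem (±divisors of 94) is a root, so the roots are irrational. The cubic discriminant is Δ = -277328 < 0, so there is one real root and a complex-conjugate pair. p(-3) = -56 and p(-2) = 20 have opposite signs, so a root lies in (-3, -2); Newton's method refines it to λ ≈ -2.3059. Dividing out (λ - (-2.3059)) leaves approximately λ^2 - 10.3059λ + 40.7646. For λ^2 - 10.3059λ + 40.7646 the discriminant is -56.8465. It is negative, so the remaining roots are the complex-conjugate pair λ ≈ 5.153 ± 3.7698i. Their product equals the constant term, so |λ|^2 ≈ 40.7646 and |λ| ≈ 6.3847.
Thus the eigenvalues (to 4 decimals) are -2.3059 (modulus 2.3059); 5.153 ± 3.7698i (modulus 6.3847). The spectral radius is the largest modulus: r(A) ≈ 6.3847. (Cross-check: r(A) ≤ ||A||_2 ≈ 7.5884; equality holds whenever A is normal, though it can also hold for some non-normal A.)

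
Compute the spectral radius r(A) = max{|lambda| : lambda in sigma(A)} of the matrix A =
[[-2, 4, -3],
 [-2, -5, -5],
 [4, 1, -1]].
r(A) ≈ 5.644

The eigenvalues of A are the roots of its characteristic polynomial. With M = A (coefficients from the trace, the sum of principal 2x2 minors, and det A):
  p(λ) = det(λ I - M) = λ^3 + 8λ^2 + 42λ + 162.
No integer candidate from the rational root theorem (±divisors of 162) is a root, so the roots are irrational. The cubic discriminant is Δ = -244044 < 0, so there is one real root and a complex-conjugate pair. p(-6) = -18 and p(-5) = 27 have opposite signs, so a root lies in (-6, -5); Newton's method refines it to λ ≈ -5.644. Dividing out (λ - (-5.644)) leaves approximately λ^2 + 2.356λ + 28.7029. For λ^2 + 2.356λ + 28.7029 the discriminant is -109.2609. It is negative, so the remaining roots are the complex-conjugate pair λ ≈ -1.178 ± 5.2264i. Their product equals the constant term, so |λ|^2 ≈ 28.7029 and |λ| ≈ 5.3575.
Thus the eigenvalues (to 4 decimals) are -5.644 (modulus 5.644); -1.178 ± 5.2264i (modulus 5.3575). The spectral radius is the largest modulus: r(A) ≈ 5.644. (Cross-check: r(A) ≤ ||A||_2 ≈ 7.4646; equality holds whenever A is normal, though it can also hold for some non-normal A.)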